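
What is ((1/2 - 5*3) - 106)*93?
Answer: -22413/2 ≈ -11207.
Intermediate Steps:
((1/2 - 5*3) - 106)*93 = ((½ - 15) - 106)*93 = (-29/2 - 106)*93 = -241/2*93 = -22413/2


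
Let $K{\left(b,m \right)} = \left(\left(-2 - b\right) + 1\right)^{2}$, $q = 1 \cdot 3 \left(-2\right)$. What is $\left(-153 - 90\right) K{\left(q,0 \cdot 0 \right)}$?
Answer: $-6075$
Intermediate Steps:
$q = -6$ ($q = 3 \left(-2\right) = -6$)
$K{\left(b,m \right)} = \left(-1 - b\right)^{2}$
$\left(-153 - 90\right) K{\left(q,0 \cdot 0 \right)} = \left(-153 - 90\right) \left(1 - 6\right)^{2} = - 243 \left(-5\right)^{2} = \left(-243\right) 25 = -6075$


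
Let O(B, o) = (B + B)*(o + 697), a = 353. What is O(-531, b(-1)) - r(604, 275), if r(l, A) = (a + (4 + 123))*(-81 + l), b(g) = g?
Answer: -990192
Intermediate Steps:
O(B, o) = 2*B*(697 + o) (O(B, o) = (2*B)*(697 + o) = 2*B*(697 + o))
r(l, A) = -38880 + 480*l (r(l, A) = (353 + (4 + 123))*(-81 + l) = (353 + 127)*(-81 + l) = 480*(-81 + l) = -38880 + 480*l)
O(-531, b(-1)) - r(604, 275) = 2*(-531)*(697 - 1) - (-38880 + 480*604) = 2*(-531)*696 - (-38880 + 289920) = -739152 - 1*251040 = -739152 - 251040 = -990192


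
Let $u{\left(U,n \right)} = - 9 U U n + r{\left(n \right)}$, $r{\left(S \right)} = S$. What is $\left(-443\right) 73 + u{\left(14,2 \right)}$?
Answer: $-35865$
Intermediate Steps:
$u{\left(U,n \right)} = n - 9 n U^{2}$ ($u{\left(U,n \right)} = - 9 U U n + n = - 9 U^{2} n + n = - 9 n U^{2} + n = n - 9 n U^{2}$)
$\left(-443\right) 73 + u{\left(14,2 \right)} = \left(-443\right) 73 + 2 \left(1 - 9 \cdot 14^{2}\right) = -32339 + 2 \left(1 - 1764\right) = -32339 + 2 \left(-1763\right) = -32339 - 3526 = -35865$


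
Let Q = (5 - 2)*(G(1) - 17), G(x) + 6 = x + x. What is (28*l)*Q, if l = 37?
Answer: -65268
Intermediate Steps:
G(x) = -6 + 2*x (G(x) = -6 + (x + x) = -6 + 2*x)
Q = -63 (Q = (5 - 2)*((-6 + 2*1) - 17) = 3*((-6 + 2) - 17) = 3*(-4 - 17) = 3*(-21) = -63)
(28*l)*Q = (28*37)*(-63) = 1036*(-63) = -65268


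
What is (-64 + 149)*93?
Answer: 7905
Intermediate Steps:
(-64 + 149)*93 = 85*93 = 7905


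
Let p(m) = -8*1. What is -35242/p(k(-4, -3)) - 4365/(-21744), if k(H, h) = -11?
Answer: 10643569/2416 ≈ 4405.5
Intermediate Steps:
p(m) = -8
-35242/p(k(-4, -3)) - 4365/(-21744) = -35242/(-8) - 4365/(-21744) = -35242*(-⅛) - 4365*(-1/21744) = 17621/4 + 485/2416 = 10643569/2416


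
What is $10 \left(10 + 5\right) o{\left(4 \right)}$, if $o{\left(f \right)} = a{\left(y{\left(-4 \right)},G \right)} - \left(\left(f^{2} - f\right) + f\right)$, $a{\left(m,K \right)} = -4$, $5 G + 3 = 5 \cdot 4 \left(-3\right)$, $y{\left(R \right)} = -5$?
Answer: $-3000$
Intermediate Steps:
$G = - \frac{63}{5}$ ($G = - \frac{3}{5} + \frac{5 \cdot 4 \left(-3\right)}{5} = - \frac{3}{5} + \frac{20 \left(-3\right)}{5} = - \frac{3}{5} + \frac{1}{5} \left(-60\right) = - \frac{3}{5} - 12 = - \frac{63}{5} \approx -12.6$)
$o{\left(f \right)} = -4 - f^{2}$ ($o{\left(f \right)} = -4 - \left(\left(f^{2} - f\right) + f\right) = -4 - f^{2}$)
$10 \left(10 + 5\right) o{\left(4 \right)} = 10 \left(10 + 5\right) \left(-4 - 4^{2}\right) = 10 \cdot 15 \left(-4 - 16\right) = 150 \left(-4 - 16\right) = 150 \left(-20\right) = -3000$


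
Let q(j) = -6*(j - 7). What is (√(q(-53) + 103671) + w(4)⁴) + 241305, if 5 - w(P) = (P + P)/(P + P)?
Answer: 241561 + 3*√11559 ≈ 2.4188e+5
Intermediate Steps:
q(j) = 42 - 6*j (q(j) = -6*(-7 + j) = 42 - 6*j)
w(P) = 4 (w(P) = 5 - (P + P)/(P + P) = 5 - 2*P/(2*P) = 5 - 2*P*1/(2*P) = 5 - 1*1 = 5 - 1 = 4)
(√(q(-53) + 103671) + w(4)⁴) + 241305 = (√((42 - 6*(-53)) + 103671) + 4⁴) + 241305 = (√((42 + 318) + 103671) + 256) + 241305 = (√(360 + 103671) + 256) + 241305 = (√104031 + 256) + 241305 = (3*√11559 + 256) + 241305 = (256 + 3*√11559) + 241305 = 241561 + 3*√11559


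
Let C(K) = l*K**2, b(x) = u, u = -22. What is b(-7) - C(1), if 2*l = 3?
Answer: -47/2 ≈ -23.500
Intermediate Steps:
l = 3/2 (l = (1/2)*3 = 3/2 ≈ 1.5000)
b(x) = -22
C(K) = 3*K**2/2
b(-7) - C(1) = -22 - 3*1**2/2 = -22 - 3/2 = -47/2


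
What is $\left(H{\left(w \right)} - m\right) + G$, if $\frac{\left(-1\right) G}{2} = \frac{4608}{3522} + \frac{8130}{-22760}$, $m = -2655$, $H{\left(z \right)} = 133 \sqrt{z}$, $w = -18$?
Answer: $\frac{1772285193}{668006} + 399 i \sqrt{2} \approx 2653.1 + 564.27 i$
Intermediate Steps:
$G = - \frac{1270737}{668006}$ ($G = - 2 \left(\frac{4608}{3522} + \frac{8130}{-22760}\right) = - 2 \left(4608 \cdot \frac{1}{3522} + 8130 \left(- \frac{1}{22760}\right)\right) = - 2 \left(\frac{768}{587} - \frac{813}{2276}\right) = \left(-2\right) \frac{1270737}{1336012} = - \frac{1270737}{668006} \approx -1.9023$)
$\left(H{\left(w \right)} - m\right) + G = \left(133 \sqrt{-18} - -2655\right) - \frac{1270737}{668006} = \left(133 \cdot 3 i \sqrt{2} + 2655\right) - \frac{1270737}{668006} = \left(399 i \sqrt{2} + 2655\right) - \frac{1270737}{668006} = \left(2655 + 399 i \sqrt{2}\right) - \frac{1270737}{668006} = \frac{1772285193}{668006} + 399 i \sqrt{2}$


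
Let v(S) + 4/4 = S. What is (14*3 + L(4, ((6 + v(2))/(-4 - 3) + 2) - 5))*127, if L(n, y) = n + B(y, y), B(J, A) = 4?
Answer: 6350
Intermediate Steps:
v(S) = -1 + S
L(n, y) = 4 + n (L(n, y) = n + 4 = 4 + n)
(14*3 + L(4, ((6 + v(2))/(-4 - 3) + 2) - 5))*127 = (14*3 + (4 + 4))*127 = (42 + 8)*127 = 50*127 = 6350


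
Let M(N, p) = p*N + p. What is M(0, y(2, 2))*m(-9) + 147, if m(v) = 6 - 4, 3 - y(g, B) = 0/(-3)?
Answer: 153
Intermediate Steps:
y(g, B) = 3 (y(g, B) = 3 - 0/(-3) = 3 - 0*(-1)/3 = 3 - 1*0 = 3 + 0 = 3)
M(N, p) = p + N*p (M(N, p) = N*p + p = p + N*p)
m(v) = 2
M(0, y(2, 2))*m(-9) + 147 = (3*(1 + 0))*2 + 147 = (3*1)*2 + 147 = 3*2 + 147 = 6 + 147 = 153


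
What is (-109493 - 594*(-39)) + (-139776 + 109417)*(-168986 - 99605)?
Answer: 8154067842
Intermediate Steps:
(-109493 - 594*(-39)) + (-139776 + 109417)*(-168986 - 99605) = (-109493 + 23166) - 30359*(-268591) = -86327 + 8154154169 = 8154067842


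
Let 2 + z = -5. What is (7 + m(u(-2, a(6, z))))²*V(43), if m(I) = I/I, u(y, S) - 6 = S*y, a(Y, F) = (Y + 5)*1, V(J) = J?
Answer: 2752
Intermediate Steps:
z = -7 (z = -2 - 5 = -7)
a(Y, F) = 5 + Y (a(Y, F) = (5 + Y)*1 = 5 + Y)
u(y, S) = 6 + S*y
m(I) = 1
(7 + m(u(-2, a(6, z))))²*V(43) = (7 + 1)²*43 = 8²*43 = 64*43 = 2752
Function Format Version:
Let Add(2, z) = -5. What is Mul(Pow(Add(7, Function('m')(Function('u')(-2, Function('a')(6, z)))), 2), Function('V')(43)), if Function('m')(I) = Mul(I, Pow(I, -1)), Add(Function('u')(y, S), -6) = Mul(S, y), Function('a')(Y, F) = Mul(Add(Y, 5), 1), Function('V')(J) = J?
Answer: 2752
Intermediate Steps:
z = -7 (z = Add(-2, -5) = -7)
Function('a')(Y, F) = Add(5, Y) (Function('a')(Y, F) = Mul(Add(5, Y), 1) = Add(5, Y))
Function('u')(y, S) = Add(6, Mul(S, y))
Function('m')(I) = 1
Mul(Pow(Add(7, Function('m')(Function('u')(-2, Function('a')(6, z)))), 2), Function('V')(43)) = Mul(Pow(Add(7, 1), 2), 43) = Mul(Pow(8, 2), 43) = Mul(64, 43) = 2752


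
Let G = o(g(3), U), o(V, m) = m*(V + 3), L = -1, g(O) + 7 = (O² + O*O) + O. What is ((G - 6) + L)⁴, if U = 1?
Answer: 10000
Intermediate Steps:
g(O) = -7 + O + 2*O² (g(O) = -7 + ((O² + O*O) + O) = -7 + ((O² + O²) + O) = -7 + (2*O² + O) = -7 + (O + 2*O²) = -7 + O + 2*O²)
o(V, m) = m*(3 + V)
G = 17 (G = 1*(3 + (-7 + 3 + 2*3²)) = 1*(3 + (-7 + 3 + 2*9)) = 1*(3 + (-7 + 3 + 18)) = 1*(3 + 14) = 1*17 = 17)
((G - 6) + L)⁴ = ((17 - 6) - 1)⁴ = (11 - 1)⁴ = 10⁴ = 10000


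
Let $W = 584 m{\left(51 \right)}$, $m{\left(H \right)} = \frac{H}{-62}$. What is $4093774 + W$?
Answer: $\frac{126892102}{31} \approx 4.0933 \cdot 10^{6}$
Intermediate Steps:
$m{\left(H \right)} = - \frac{H}{62}$ ($m{\left(H \right)} = H \left(- \frac{1}{62}\right) = - \frac{H}{62}$)
$W = - \frac{14892}{31}$ ($W = 584 \left(\left(- \frac{1}{62}\right) 51\right) = 584 \left(- \frac{51}{62}\right) = - \frac{14892}{31} \approx -480.39$)
$4093774 + W = 4093774 - \frac{14892}{31} = \frac{126892102}{31}$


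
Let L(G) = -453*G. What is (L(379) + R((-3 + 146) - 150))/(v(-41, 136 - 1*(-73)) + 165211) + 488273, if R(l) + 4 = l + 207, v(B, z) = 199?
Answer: 80765065439/165410 ≈ 4.8827e+5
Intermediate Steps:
R(l) = 203 + l (R(l) = -4 + (l + 207) = -4 + (207 + l) = 203 + l)
(L(379) + R((-3 + 146) - 150))/(v(-41, 136 - 1*(-73)) + 165211) + 488273 = (-453*379 + (203 + ((-3 + 146) - 150)))/(199 + 165211) + 488273 = (-171687 + (203 + (143 - 150)))/165410 + 488273 = (-171687 + (203 - 7))*(1/165410) + 488273 = (-171687 + 196)*(1/165410) + 488273 = -171491*1/165410 + 488273 = -171491/165410 + 488273 = 80765065439/165410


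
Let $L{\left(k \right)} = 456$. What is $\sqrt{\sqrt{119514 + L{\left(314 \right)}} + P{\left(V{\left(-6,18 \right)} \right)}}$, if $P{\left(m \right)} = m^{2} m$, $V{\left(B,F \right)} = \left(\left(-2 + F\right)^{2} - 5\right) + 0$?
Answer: $\sqrt{15813251 + 3 \sqrt{13330}} \approx 3976.6$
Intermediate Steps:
$V{\left(B,F \right)} = -5 + \left(-2 + F\right)^{2}$ ($V{\left(B,F \right)} = \left(-5 + \left(-2 + F\right)^{2}\right) + 0 = -5 + \left(-2 + F\right)^{2}$)
$P{\left(m \right)} = m^{3}$
$\sqrt{\sqrt{119514 + L{\left(314 \right)}} + P{\left(V{\left(-6,18 \right)} \right)}} = \sqrt{\sqrt{119514 + 456} + \left(-5 + \left(-2 + 18\right)^{2}\right)^{3}} = \sqrt{\sqrt{119970} + \left(-5 + 16^{2}\right)^{3}} = \sqrt{3 \sqrt{13330} + \left(-5 + 256\right)^{3}} = \sqrt{3 \sqrt{13330} + 251^{3}} = \sqrt{3 \sqrt{13330} + 15813251} = \sqrt{15813251 + 3 \sqrt{13330}}$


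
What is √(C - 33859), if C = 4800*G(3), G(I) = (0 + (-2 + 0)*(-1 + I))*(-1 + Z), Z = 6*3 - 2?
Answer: I*√321859 ≈ 567.33*I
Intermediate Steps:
Z = 16 (Z = 18 - 2 = 16)
G(I) = 30 - 30*I (G(I) = (0 + (-2 + 0)*(-1 + I))*(-1 + 16) = (0 - 2*(-1 + I))*15 = (0 + (2 - 2*I))*15 = (2 - 2*I)*15 = 30 - 30*I)
C = -288000 (C = 4800*(30 - 30*3) = 4800*(30 - 90) = 4800*(-60) = -288000)
√(C - 33859) = √(-288000 - 33859) = √(-321859) = I*√321859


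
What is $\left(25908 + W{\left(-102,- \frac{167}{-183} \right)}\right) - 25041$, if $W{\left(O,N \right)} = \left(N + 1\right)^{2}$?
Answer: $\frac{29157463}{33489} \approx 870.66$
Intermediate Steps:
$W{\left(O,N \right)} = \left(1 + N\right)^{2}$
$\left(25908 + W{\left(-102,- \frac{167}{-183} \right)}\right) - 25041 = \left(25908 + \left(1 - \frac{167}{-183}\right)^{2}\right) - 25041 = \left(25908 + \left(1 - - \frac{167}{183}\right)^{2}\right) - 25041 = \left(25908 + \left(1 + \frac{167}{183}\right)^{2}\right) - 25041 = \left(25908 + \left(\frac{350}{183}\right)^{2}\right) - 25041 = \left(25908 + \frac{122500}{33489}\right) - 25041 = \frac{867755512}{33489} - 25041 = \frac{29157463}{33489}$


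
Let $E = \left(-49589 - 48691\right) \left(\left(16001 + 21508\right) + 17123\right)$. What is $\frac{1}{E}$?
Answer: $- \frac{1}{5369232960} \approx -1.8625 \cdot 10^{-10}$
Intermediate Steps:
$E = -5369232960$ ($E = - 98280 \left(37509 + 17123\right) = \left(-98280\right) 54632 = -5369232960$)
$\frac{1}{E} = \frac{1}{-5369232960} = - \frac{1}{5369232960}$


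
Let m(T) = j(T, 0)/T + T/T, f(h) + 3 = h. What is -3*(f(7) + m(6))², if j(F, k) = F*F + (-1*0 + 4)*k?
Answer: -363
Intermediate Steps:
j(F, k) = F² + 4*k (j(F, k) = F² + (0 + 4)*k = F² + 4*k)
f(h) = -3 + h
m(T) = 1 + T (m(T) = (T² + 4*0)/T + T/T = (T² + 0)/T + 1 = T²/T + 1 = T + 1 = 1 + T)
-3*(f(7) + m(6))² = -3*((-3 + 7) + (1 + 6))² = -3*(4 + 7)² = -3*11² = -3*121 = -363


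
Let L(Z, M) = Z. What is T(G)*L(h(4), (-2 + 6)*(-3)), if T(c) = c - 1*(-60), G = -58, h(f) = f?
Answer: 8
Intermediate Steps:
T(c) = 60 + c (T(c) = c + 60 = 60 + c)
T(G)*L(h(4), (-2 + 6)*(-3)) = (60 - 58)*4 = 2*4 = 8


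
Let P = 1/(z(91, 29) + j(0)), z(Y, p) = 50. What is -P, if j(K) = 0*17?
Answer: -1/50 ≈ -0.020000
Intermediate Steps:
j(K) = 0
P = 1/50 (P = 1/(50 + 0) = 1/50 ≈ 0.020000)
-P = -1*1/50 = -1/50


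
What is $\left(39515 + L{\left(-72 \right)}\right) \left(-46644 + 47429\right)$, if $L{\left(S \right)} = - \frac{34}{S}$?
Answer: $\frac{1116707245}{36} \approx 3.102 \cdot 10^{7}$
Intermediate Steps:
$\left(39515 + L{\left(-72 \right)}\right) \left(-46644 + 47429\right) = \left(39515 - \frac{34}{-72}\right) \left(-46644 + 47429\right) = \left(39515 - - \frac{17}{36}\right) 785 = \left(39515 + \frac{17}{36}\right) 785 = \frac{1422557}{36} \cdot 785 = \frac{1116707245}{36}$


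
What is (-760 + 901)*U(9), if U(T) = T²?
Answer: 11421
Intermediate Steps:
(-760 + 901)*U(9) = (-760 + 901)*9² = 141*81 = 11421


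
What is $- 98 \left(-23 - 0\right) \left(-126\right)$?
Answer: $-284004$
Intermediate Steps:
$- 98 \left(-23 - 0\right) \left(-126\right) = - 98 \left(-23 + 0\right) \left(-126\right) = \left(-98\right) \left(-23\right) \left(-126\right) = 2254 \left(-126\right) = -284004$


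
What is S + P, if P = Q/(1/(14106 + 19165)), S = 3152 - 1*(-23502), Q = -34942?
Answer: -1162528628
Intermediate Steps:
S = 26654 (S = 3152 + 23502 = 26654)
P = -1162555282 (P = -34942/(1/(14106 + 19165)) = -34942/(1/33271) = -34942/1/33271 = -34942*33271 = -1162555282)
S + P = 26654 - 1162555282 = -1162528628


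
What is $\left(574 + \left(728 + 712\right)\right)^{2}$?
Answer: $4056196$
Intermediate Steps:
$\left(574 + \left(728 + 712\right)\right)^{2} = \left(574 + 1440\right)^{2} = 2014^{2} = 4056196$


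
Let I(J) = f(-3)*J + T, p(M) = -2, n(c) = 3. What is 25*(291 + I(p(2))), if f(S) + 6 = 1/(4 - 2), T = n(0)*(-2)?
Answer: 7400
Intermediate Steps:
T = -6 (T = 3*(-2) = -6)
f(S) = -11/2 (f(S) = -6 + 1/(4 - 2) = -6 + 1/2 = -6 + ½ = -11/2)
I(J) = -6 - 11*J/2 (I(J) = -11*J/2 - 6 = -6 - 11*J/2)
25*(291 + I(p(2))) = 25*(291 + (-6 - 11/2*(-2))) = 25*(291 + (-6 + 11)) = 25*(291 + 5) = 25*296 = 7400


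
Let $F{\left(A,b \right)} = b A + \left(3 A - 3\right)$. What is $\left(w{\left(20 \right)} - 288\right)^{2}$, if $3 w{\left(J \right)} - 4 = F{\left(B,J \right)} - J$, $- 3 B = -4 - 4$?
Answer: $\frac{6076225}{81} \approx 75015.0$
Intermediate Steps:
$B = \frac{8}{3}$ ($B = - \frac{-4 - 4}{3} = \left(- \frac{1}{3}\right) \left(-8\right) = \frac{8}{3} \approx 2.6667$)
$F{\left(A,b \right)} = -3 + 3 A + A b$ ($F{\left(A,b \right)} = A b + \left(-3 + 3 A\right) = -3 + 3 A + A b$)
$w{\left(J \right)} = 3 + \frac{5 J}{9}$ ($w{\left(J \right)} = \frac{4}{3} + \frac{\left(-3 + 3 \cdot \frac{8}{3} + \frac{8 J}{3}\right) - J}{3} = \frac{4}{3} + \frac{\left(-3 + 8 + \frac{8 J}{3}\right) - J}{3} = \frac{4}{3} + \frac{\left(5 + \frac{8 J}{3}\right) - J}{3} = \frac{4}{3} + \frac{5 + \frac{5 J}{3}}{3} = \frac{4}{3} + \left(\frac{5}{3} + \frac{5 J}{9}\right) = 3 + \frac{5 J}{9}$)
$\left(w{\left(20 \right)} - 288\right)^{2} = \left(\left(3 + \frac{5}{9} \cdot 20\right) - 288\right)^{2} = \left(\left(3 + \frac{100}{9}\right) - 288\right)^{2} = \left(\frac{127}{9} - 288\right)^{2} = \left(- \frac{2465}{9}\right)^{2} = \frac{6076225}{81}$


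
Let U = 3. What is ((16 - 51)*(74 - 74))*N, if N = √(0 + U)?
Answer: 0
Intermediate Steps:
N = √3 (N = √(0 + 3) = √3 ≈ 1.7320)
((16 - 51)*(74 - 74))*N = ((16 - 51)*(74 - 74))*√3 = (-35*0)*√3 = 0*√3 = 0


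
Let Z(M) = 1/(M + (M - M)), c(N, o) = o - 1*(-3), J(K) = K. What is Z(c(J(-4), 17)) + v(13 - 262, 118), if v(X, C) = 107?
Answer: 2141/20 ≈ 107.05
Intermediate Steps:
c(N, o) = 3 + o (c(N, o) = o + 3 = 3 + o)
Z(M) = 1/M (Z(M) = 1/(M + 0) = 1/M)
Z(c(J(-4), 17)) + v(13 - 262, 118) = 1/(3 + 17) + 107 = 1/20 + 107 = 2141/20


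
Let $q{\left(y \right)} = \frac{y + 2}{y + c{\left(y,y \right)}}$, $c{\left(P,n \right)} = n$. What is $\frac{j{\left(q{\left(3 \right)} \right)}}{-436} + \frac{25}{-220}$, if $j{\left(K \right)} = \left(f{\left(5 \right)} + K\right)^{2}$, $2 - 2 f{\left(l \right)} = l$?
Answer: $- \frac{4949}{43164} \approx -0.11466$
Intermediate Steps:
$q{\left(y \right)} = \frac{2 + y}{2 y}$ ($q{\left(y \right)} = \frac{y + 2}{y + y} = \frac{2 + y}{2 y}$)
$f{\left(l \right)} = 1 - \frac{l}{2}$
$j{\left(K \right)} = \left(- \frac{3}{2} + K\right)^{2}$ ($j{\left(K \right)} = \left(\left(1 - \frac{5}{2}\right) + K\right)^{2} = \left(- \frac{3}{2} + K\right)^{2}$)
$\frac{j{\left(q{\left(3 \right)} \right)}}{-436} + \frac{25}{-220} = \frac{\frac{1}{4} \left(-3 + 2 \frac{2 + 3}{2 \cdot 3}\right)^{2}}{-436} + \frac{25}{-220} = \frac{\left(-3 + 2 \cdot \frac{1}{2} \cdot \frac{1}{3} \cdot 5\right)^{2}}{4} \left(- \frac{1}{436}\right) + 25 \left(- \frac{1}{220}\right) = \frac{\left(-3 + 2 \cdot \frac{5}{6}\right)^{2}}{4} \left(- \frac{1}{436}\right) - \frac{5}{44} = \frac{\left(-3 + \frac{5}{3}\right)^{2}}{4} \left(- \frac{1}{436}\right) - \frac{5}{44} = \frac{\left(- \frac{4}{3}\right)^{2}}{4} \left(- \frac{1}{436}\right) - \frac{5}{44} = \frac{1}{4} \cdot \frac{16}{9} \left(- \frac{1}{436}\right) - \frac{5}{44} = \frac{4}{9} \left(- \frac{1}{436}\right) - \frac{5}{44} = - \frac{1}{981} - \frac{5}{44} = - \frac{4949}{43164}$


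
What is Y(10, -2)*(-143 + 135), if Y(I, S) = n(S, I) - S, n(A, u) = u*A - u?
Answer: 224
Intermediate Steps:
n(A, u) = -u + A*u (n(A, u) = A*u - u = -u + A*u)
Y(I, S) = -S + I*(-1 + S) (Y(I, S) = I*(-1 + S) - S = -S + I*(-1 + S))
Y(10, -2)*(-143 + 135) = (-1*(-2) + 10*(-1 - 2))*(-143 + 135) = (2 + 10*(-3))*(-8) = (2 - 30)*(-8) = -28*(-8) = 224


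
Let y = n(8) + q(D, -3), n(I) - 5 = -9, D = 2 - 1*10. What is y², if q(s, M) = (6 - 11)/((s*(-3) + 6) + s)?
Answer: 8649/484 ≈ 17.870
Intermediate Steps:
D = -8 (D = 2 - 10 = -8)
n(I) = -4 (n(I) = 5 - 9 = -4)
q(s, M) = -5/(6 - 2*s) (q(s, M) = -5/((-3*s + 6) + s) = -5/((6 - 3*s) + s) = -5/(6 - 2*s))
y = -93/22 (y = -4 + 5/(2*(-3 - 8)) = -4 + (5/2)/(-11) = -4 + (5/2)*(-1/11) = -4 - 5/22 = -93/22 ≈ -4.2273)
y² = (-93/22)² = 8649/484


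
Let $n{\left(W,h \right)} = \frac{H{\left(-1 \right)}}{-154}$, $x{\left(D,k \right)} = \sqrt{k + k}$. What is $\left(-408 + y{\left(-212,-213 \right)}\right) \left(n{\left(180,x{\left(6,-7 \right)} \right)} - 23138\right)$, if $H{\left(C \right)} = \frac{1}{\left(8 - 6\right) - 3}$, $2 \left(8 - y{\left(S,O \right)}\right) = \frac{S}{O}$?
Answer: $\frac{151983344903}{16401} \approx 9.2667 \cdot 10^{6}$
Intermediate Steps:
$x{\left(D,k \right)} = \sqrt{2} \sqrt{k}$ ($x{\left(D,k \right)} = \sqrt{2 k} = \sqrt{2} \sqrt{k}$)
$y{\left(S,O \right)} = 8 - \frac{S}{2 O}$ ($y{\left(S,O \right)} = 8 - \frac{S \frac{1}{O}}{2} = 8 - \frac{S}{2 O}$)
$H{\left(C \right)} = -1$ ($H{\left(C \right)} = \frac{1}{\left(8 - 6\right) - 3} = \frac{1}{2 - 3} = \frac{1}{-1} = -1$)
$n{\left(W,h \right)} = \frac{1}{154}$ ($n{\left(W,h \right)} = - \frac{1}{-154} = \left(-1\right) \left(- \frac{1}{154}\right) = \frac{1}{154}$)
$\left(-408 + y{\left(-212,-213 \right)}\right) \left(n{\left(180,x{\left(6,-7 \right)} \right)} - 23138\right) = \left(-408 + \left(8 - - \frac{106}{-213}\right)\right) \left(\frac{1}{154} - 23138\right) = \left(-408 + \left(8 - \left(-106\right) \left(- \frac{1}{213}\right)\right)\right) \left(- \frac{3563251}{154}\right) = \left(-408 + \left(8 - \frac{106}{213}\right)\right) \left(- \frac{3563251}{154}\right) = \left(-408 + \frac{1598}{213}\right) \left(- \frac{3563251}{154}\right) = \left(- \frac{85306}{213}\right) \left(- \frac{3563251}{154}\right) = \frac{151983344903}{16401}$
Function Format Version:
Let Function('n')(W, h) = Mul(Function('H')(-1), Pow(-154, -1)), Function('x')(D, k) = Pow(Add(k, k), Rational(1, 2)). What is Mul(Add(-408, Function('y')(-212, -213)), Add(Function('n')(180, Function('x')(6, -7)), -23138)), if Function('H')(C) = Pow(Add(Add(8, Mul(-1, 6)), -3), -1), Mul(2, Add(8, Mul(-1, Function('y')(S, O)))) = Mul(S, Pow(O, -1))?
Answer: Rational(151983344903, 16401) ≈ 9.2667e+6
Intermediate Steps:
Function('x')(D, k) = Mul(Pow(2, Rational(1, 2)), Pow(k, Rational(1, 2))) (Function('x')(D, k) = Pow(Mul(2, k), Rational(1, 2)) = Mul(Pow(2, Rational(1, 2)), Pow(k, Rational(1, 2))))
Function('y')(S, O) = Add(8, Mul(Rational(-1, 2), S, Pow(O, -1))) (Function('y')(S, O) = Add(8, Mul(Rational(-1, 2), Mul(S, Pow(O, -1)))) = Add(8, Mul(Rational(-1, 2), S, Pow(O, -1))))
Function('H')(C) = -1 (Function('H')(C) = Pow(Add(Add(8, -6), -3), -1) = Pow(Add(2, -3), -1) = Pow(-1, -1) = -1)
Function('n')(W, h) = Rational(1, 154) (Function('n')(W, h) = Mul(-1, Pow(-154, -1)) = Mul(-1, Rational(-1, 154)) = Rational(1, 154))
Mul(Add(-408, Function('y')(-212, -213)), Add(Function('n')(180, Function('x')(6, -7)), -23138)) = Mul(Add(-408, Add(8, Mul(Rational(-1, 2), -212, Pow(-213, -1)))), Add(Rational(1, 154), -23138)) = Mul(Add(-408, Add(8, Mul(Rational(-1, 2), -212, Rational(-1, 213)))), Rational(-3563251, 154)) = Mul(Add(-408, Add(8, Rational(-106, 213))), Rational(-3563251, 154)) = Mul(Add(-408, Rational(1598, 213)), Rational(-3563251, 154)) = Mul(Rational(-85306, 213), Rational(-3563251, 154)) = Rational(151983344903, 16401)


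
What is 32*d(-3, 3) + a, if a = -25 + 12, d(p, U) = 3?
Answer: 83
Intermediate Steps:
a = -13
32*d(-3, 3) + a = 32*3 - 13 = 96 - 13 = 83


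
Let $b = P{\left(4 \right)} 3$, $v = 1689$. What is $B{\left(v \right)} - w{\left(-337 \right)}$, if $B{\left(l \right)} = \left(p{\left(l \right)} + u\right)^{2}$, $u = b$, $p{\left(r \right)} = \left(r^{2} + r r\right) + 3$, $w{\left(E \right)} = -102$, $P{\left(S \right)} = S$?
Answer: $32552239578951$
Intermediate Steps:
$p{\left(r \right)} = 3 + 2 r^{2}$ ($p{\left(r \right)} = \left(r^{2} + r^{2}\right) + 3 = 2 r^{2} + 3 = 3 + 2 r^{2}$)
$b = 12$ ($b = 4 \cdot 3 = 12$)
$u = 12$
$B{\left(l \right)} = \left(15 + 2 l^{2}\right)^{2}$ ($B{\left(l \right)} = \left(\left(3 + 2 l^{2}\right) + 12\right)^{2} = \left(15 + 2 l^{2}\right)^{2}$)
$B{\left(v \right)} - w{\left(-337 \right)} = \left(15 + 2 \cdot 1689^{2}\right)^{2} - -102 = \left(15 + 2 \cdot 2852721\right)^{2} + 102 = \left(15 + 5705442\right)^{2} + 102 = 5705457^{2} + 102 = 32552239578849 + 102 = 32552239578951$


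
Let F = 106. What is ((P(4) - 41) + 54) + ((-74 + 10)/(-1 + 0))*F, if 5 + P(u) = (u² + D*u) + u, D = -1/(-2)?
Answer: 6814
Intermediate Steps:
D = ½ (D = -1*(-½) = ½ ≈ 0.50000)
P(u) = -5 + u² + 3*u/2 (P(u) = -5 + ((u² + u/2) + u) = -5 + (u² + 3*u/2) = -5 + u² + 3*u/2)
((P(4) - 41) + 54) + ((-74 + 10)/(-1 + 0))*F = (((-5 + 4² + (3/2)*4) - 41) + 54) + ((-74 + 10)/(-1 + 0))*106 = (((-5 + 16 + 6) - 41) + 54) - 64/(-1)*106 = ((17 - 41) + 54) - 64*(-1)*106 = (-24 + 54) + 64*106 = 30 + 6784 = 6814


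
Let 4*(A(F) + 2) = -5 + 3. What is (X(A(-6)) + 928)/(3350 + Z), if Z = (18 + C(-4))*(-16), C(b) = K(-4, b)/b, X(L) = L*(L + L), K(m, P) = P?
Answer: 1881/6092 ≈ 0.30877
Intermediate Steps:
A(F) = -5/2 (A(F) = -2 + (-5 + 3)/4 = -2 + (1/4)*(-2) = -2 - 1/2 = -5/2)
X(L) = 2*L**2 (X(L) = L*(2*L) = 2*L**2)
C(b) = 1 (C(b) = b/b = 1)
Z = -304 (Z = (18 + 1)*(-16) = 19*(-16) = -304)
(X(A(-6)) + 928)/(3350 + Z) = (2*(-5/2)**2 + 928)/(3350 - 304) = (2*(25/4) + 928)/3046 = (25/2 + 928)*(1/3046) = (1881/2)*(1/3046) = 1881/6092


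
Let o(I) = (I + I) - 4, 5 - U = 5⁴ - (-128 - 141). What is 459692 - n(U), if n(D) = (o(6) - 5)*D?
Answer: 462359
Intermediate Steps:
U = -889 (U = 5 - (5⁴ - (-128 - 141)) = 5 - (625 - 1*(-269)) = 5 - (625 + 269) = 5 - 1*894 = 5 - 894 = -889)
o(I) = -4 + 2*I (o(I) = 2*I - 4 = -4 + 2*I)
n(D) = 3*D (n(D) = ((-4 + 2*6) - 5)*D = ((-4 + 12) - 5)*D = (8 - 5)*D = 3*D)
459692 - n(U) = 459692 - 3*(-889) = 459692 - 1*(-2667) = 459692 + 2667 = 462359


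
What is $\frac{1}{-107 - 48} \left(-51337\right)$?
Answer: $\frac{51337}{155} \approx 331.21$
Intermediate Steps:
$\frac{1}{-107 - 48} \left(-51337\right) = \frac{1}{-155} \left(-51337\right) = \left(- \frac{1}{155}\right) \left(-51337\right) = \frac{51337}{155}$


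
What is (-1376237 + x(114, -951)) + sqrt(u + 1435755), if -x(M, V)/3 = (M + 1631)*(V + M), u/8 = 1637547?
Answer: 3005458 + sqrt(14536131) ≈ 3.0093e+6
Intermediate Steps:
u = 13100376 (u = 8*1637547 = 13100376)
x(M, V) = -3*(1631 + M)*(M + V) (x(M, V) = -3*(M + 1631)*(V + M) = -3*(1631 + M)*(M + V))
(-1376237 + x(114, -951)) + sqrt(u + 1435755) = (-1376237 + (-4893*114 - 4893*(-951) - 3*114**2 - 3*114*(-951))) + sqrt(13100376 + 1435755) = (-1376237 + (-557802 + 4653243 - 3*12996 + 325242)) + sqrt(14536131) = (-1376237 + (-557802 + 4653243 - 38988 + 325242)) + sqrt(14536131) = (-1376237 + 4381695) + sqrt(14536131) = 3005458 + sqrt(14536131)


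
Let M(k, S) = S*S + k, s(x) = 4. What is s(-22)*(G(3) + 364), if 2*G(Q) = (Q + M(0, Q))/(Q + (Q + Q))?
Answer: 4376/3 ≈ 1458.7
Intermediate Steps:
M(k, S) = k + S**2 (M(k, S) = S**2 + k = k + S**2)
G(Q) = (Q + Q**2)/(6*Q) (G(Q) = ((Q + (0 + Q**2))/(Q + (Q + Q)))/2 = ((Q + Q**2)/(Q + 2*Q))/2 = ((Q + Q**2)/((3*Q)))/2 = ((Q + Q**2)*(1/(3*Q)))/2 = ((Q + Q**2)/(3*Q))/2 = (Q + Q**2)/(6*Q))
s(-22)*(G(3) + 364) = 4*((1/6 + (1/6)*3) + 364) = 4*((1/6 + 1/2) + 364) = 4*(2/3 + 364) = 4*(1094/3) = 4376/3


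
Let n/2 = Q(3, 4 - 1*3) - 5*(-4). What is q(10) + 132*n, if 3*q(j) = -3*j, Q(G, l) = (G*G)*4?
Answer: 14774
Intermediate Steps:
Q(G, l) = 4*G**2 (Q(G, l) = G**2*4 = 4*G**2)
n = 112 (n = 2*(4*3**2 - 5*(-4)) = 2*(4*9 + 20) = 2*(36 + 20) = 2*56 = 112)
q(j) = -j (q(j) = (-3*j)/3 = -j)
q(10) + 132*n = -1*10 + 132*112 = -10 + 14784 = 14774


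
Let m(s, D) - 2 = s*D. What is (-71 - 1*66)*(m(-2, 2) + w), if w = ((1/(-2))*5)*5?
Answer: 3973/2 ≈ 1986.5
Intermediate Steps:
m(s, D) = 2 + D*s (m(s, D) = 2 + s*D = 2 + D*s)
w = -25/2 (w = ((1*(-½))*5)*5 = -½*5*5 = -5/2*5 = -25/2 ≈ -12.500)
(-71 - 1*66)*(m(-2, 2) + w) = (-71 - 1*66)*((2 + 2*(-2)) - 25/2) = (-71 - 66)*((2 - 4) - 25/2) = -137*(-2 - 25/2) = -137*(-29/2) = 3973/2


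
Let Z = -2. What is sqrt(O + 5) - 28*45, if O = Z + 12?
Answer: -1260 + sqrt(15) ≈ -1256.1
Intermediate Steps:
O = 10 (O = -2 + 12 = 10)
sqrt(O + 5) - 28*45 = sqrt(10 + 5) - 28*45 = sqrt(15) - 1260 = -1260 + sqrt(15)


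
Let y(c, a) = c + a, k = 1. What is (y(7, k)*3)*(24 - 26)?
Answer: -48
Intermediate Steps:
y(c, a) = a + c
(y(7, k)*3)*(24 - 26) = ((1 + 7)*3)*(24 - 26) = (8*3)*(-2) = 24*(-2) = -48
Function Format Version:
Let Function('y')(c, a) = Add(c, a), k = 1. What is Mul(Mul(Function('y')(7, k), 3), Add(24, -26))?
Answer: -48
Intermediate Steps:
Function('y')(c, a) = Add(a, c)
Mul(Mul(Function('y')(7, k), 3), Add(24, -26)) = Mul(Mul(Add(1, 7), 3), Add(24, -26)) = Mul(Mul(8, 3), -2) = Mul(24, -2) = -48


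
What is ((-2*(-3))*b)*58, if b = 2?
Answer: 696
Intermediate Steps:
((-2*(-3))*b)*58 = (-2*(-3)*2)*58 = (6*2)*58 = 12*58 = 696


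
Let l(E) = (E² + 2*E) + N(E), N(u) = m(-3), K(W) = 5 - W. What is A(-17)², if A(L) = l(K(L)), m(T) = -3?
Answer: 275625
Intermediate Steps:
N(u) = -3
l(E) = -3 + E² + 2*E (l(E) = (E² + 2*E) - 3 = -3 + E² + 2*E)
A(L) = 7 + (5 - L)² - 2*L (A(L) = -3 + (5 - L)² + 2*(5 - L) = -3 + (5 - L)² + (10 - 2*L) = 7 + (5 - L)² - 2*L)
A(-17)² = (32 + (-17)² - 12*(-17))² = (32 + 289 + 204)² = 525² = 275625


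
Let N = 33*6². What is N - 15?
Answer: 1173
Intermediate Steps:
N = 1188 (N = 33*36 = 1188)
N - 15 = 1188 - 15 = 1173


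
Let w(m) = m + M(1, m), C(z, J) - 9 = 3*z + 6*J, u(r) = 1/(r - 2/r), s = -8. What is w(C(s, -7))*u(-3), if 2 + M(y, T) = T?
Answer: 348/7 ≈ 49.714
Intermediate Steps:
M(y, T) = -2 + T
C(z, J) = 9 + 3*z + 6*J (C(z, J) = 9 + (3*z + 6*J) = 9 + 3*z + 6*J)
w(m) = -2 + 2*m (w(m) = m + (-2 + m) = -2 + 2*m)
w(C(s, -7))*u(-3) = (-2 + 2*(9 + 3*(-8) + 6*(-7)))*(-3/(-2 + (-3)²)) = (-2 + 2*(9 - 24 - 42))*(-3/(-2 + 9)) = (-2 + 2*(-57))*(-3/7) = (-2 - 114)*(-3*⅐) = -116*(-3/7) = 348/7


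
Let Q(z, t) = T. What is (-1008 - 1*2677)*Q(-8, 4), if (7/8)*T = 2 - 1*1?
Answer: -29480/7 ≈ -4211.4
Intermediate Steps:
T = 8/7 (T = 8*(2 - 1*1)/7 = 8*(2 - 1)/7 = (8/7)*1 = 8/7 ≈ 1.1429)
Q(z, t) = 8/7
(-1008 - 1*2677)*Q(-8, 4) = (-1008 - 1*2677)*(8/7) = (-1008 - 2677)*(8/7) = -3685*8/7 = -29480/7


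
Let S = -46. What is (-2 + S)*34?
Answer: -1632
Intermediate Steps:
(-2 + S)*34 = (-2 - 46)*34 = -48*34 = -1632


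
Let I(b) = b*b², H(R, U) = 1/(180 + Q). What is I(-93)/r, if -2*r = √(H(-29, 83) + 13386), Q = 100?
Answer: 3217428*√262365670/3748081 ≈ 13904.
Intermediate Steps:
H(R, U) = 1/280 (H(R, U) = 1/(180 + 100) = 1/280)
I(b) = b³
r = -√262365670/280 (r = -√(1/280 + 13386)/2 = -√262365670/280 ≈ -57.849)
I(-93)/r = (-93)³/((-√262365670/280)) = -(-3217428)*√262365670/3748081 = 3217428*√262365670/3748081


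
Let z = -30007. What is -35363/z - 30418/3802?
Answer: -389151400/57043307 ≈ -6.8220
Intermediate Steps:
-35363/z - 30418/3802 = -35363/(-30007) - 30418/3802 = -35363*(-1/30007) - 30418*1/3802 = 35363/30007 - 15209/1901 = -389151400/57043307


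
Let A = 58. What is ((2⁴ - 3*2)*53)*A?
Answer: 30740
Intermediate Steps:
((2⁴ - 3*2)*53)*A = ((2⁴ - 3*2)*53)*58 = ((16 - 6)*53)*58 = (10*53)*58 = 530*58 = 30740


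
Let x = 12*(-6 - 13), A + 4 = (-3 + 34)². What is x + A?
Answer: 729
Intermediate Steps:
A = 957 (A = -4 + (-3 + 34)² = -4 + 31² = -4 + 961 = 957)
x = -228 (x = 12*(-19) = -228)
x + A = -228 + 957 = 729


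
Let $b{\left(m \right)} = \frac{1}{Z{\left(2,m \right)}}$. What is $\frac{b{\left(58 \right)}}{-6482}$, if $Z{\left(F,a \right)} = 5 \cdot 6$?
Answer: $- \frac{1}{194460} \approx -5.1424 \cdot 10^{-6}$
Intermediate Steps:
$Z{\left(F,a \right)} = 30$
$b{\left(m \right)} = \frac{1}{30}$
$\frac{b{\left(58 \right)}}{-6482} = \frac{1}{30 \left(-6482\right)} = \frac{1}{30} \left(- \frac{1}{6482}\right) = - \frac{1}{194460}$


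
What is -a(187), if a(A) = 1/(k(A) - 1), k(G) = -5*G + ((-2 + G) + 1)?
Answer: 1/750 ≈ 0.0013333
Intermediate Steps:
k(G) = -1 - 4*G (k(G) = -5*G + (-1 + G) = -1 - 4*G)
a(A) = 1/(-2 - 4*A) (a(A) = 1/((-1 - 4*A) - 1) = 1/(-2 - 4*A))
-a(187) = -(-1)/(2 + 4*187) = -(-1)/(2 + 748) = -(-1)/750 = -1*(-1/750) = 1/750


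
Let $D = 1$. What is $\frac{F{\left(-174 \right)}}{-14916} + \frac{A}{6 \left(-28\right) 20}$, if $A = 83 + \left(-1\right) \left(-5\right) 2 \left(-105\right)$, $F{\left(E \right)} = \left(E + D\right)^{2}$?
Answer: $- \frac{2392713}{1392160} \approx -1.7187$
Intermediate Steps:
$F{\left(E \right)} = \left(1 + E\right)^{2}$ ($F{\left(E \right)} = \left(E + 1\right)^{2} = \left(1 + E\right)^{2}$)
$A = -967$ ($A = 83 + 5 \cdot 2 \left(-105\right) = 83 + 10 \left(-105\right) = 83 - 1050 = -967$)
$\frac{F{\left(-174 \right)}}{-14916} + \frac{A}{6 \left(-28\right) 20} = \frac{\left(1 - 174\right)^{2}}{-14916} - \frac{967}{6 \left(-28\right) 20} = \left(-173\right)^{2} \left(- \frac{1}{14916}\right) - \frac{967}{\left(-168\right) 20} = 29929 \left(- \frac{1}{14916}\right) - \frac{967}{-3360} = - \frac{29929}{14916} - - \frac{967}{3360} = - \frac{29929}{14916} + \frac{967}{3360} = - \frac{2392713}{1392160}$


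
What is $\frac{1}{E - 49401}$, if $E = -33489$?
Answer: $- \frac{1}{82890} \approx -1.2064 \cdot 10^{-5}$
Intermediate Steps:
$\frac{1}{E - 49401} = \frac{1}{-33489 - 49401} = \frac{1}{-82890} = - \frac{1}{82890}$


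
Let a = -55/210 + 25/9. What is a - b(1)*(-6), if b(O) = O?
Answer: 1073/126 ≈ 8.5159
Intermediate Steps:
a = 317/126 (a = -55*1/210 + 25*(⅑) = -11/42 + 25/9 = 317/126 ≈ 2.5159)
a - b(1)*(-6) = 317/126 - 1*1*(-6) = 317/126 - 1*(-6) = 317/126 + 6 = 1073/126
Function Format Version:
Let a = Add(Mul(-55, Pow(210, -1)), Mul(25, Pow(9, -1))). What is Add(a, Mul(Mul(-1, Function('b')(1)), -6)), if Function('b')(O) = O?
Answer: Rational(1073, 126) ≈ 8.5159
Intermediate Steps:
a = Rational(317, 126) (a = Add(Mul(-55, Rational(1, 210)), Mul(25, Rational(1, 9))) = Add(Rational(-11, 42), Rational(25, 9)) = Rational(317, 126) ≈ 2.5159)
Add(a, Mul(Mul(-1, Function('b')(1)), -6)) = Add(Rational(317, 126), Mul(Mul(-1, 1), -6)) = Add(Rational(317, 126), Mul(-1, -6)) = Add(Rational(317, 126), 6) = Rational(1073, 126)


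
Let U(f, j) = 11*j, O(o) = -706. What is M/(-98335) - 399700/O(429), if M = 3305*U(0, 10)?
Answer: 3904783320/6942451 ≈ 562.45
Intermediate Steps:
M = 363550 (M = 3305*(11*10) = 3305*110 = 363550)
M/(-98335) - 399700/O(429) = 363550/(-98335) - 399700/(-706) = 363550*(-1/98335) - 399700*(-1/706) = -72710/19667 + 199850/353 = 3904783320/6942451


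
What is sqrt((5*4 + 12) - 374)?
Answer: 3*I*sqrt(38) ≈ 18.493*I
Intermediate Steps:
sqrt((5*4 + 12) - 374) = sqrt((20 + 12) - 374) = sqrt(32 - 374) = sqrt(-342) = 3*I*sqrt(38)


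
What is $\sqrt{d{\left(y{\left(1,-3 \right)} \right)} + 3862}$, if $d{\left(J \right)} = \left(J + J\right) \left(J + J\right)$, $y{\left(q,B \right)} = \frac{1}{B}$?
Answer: $\frac{\sqrt{34762}}{3} \approx 62.149$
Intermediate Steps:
$d{\left(J \right)} = 4 J^{2}$ ($d{\left(J \right)} = 2 J 2 J = 4 J^{2}$)
$\sqrt{d{\left(y{\left(1,-3 \right)} \right)} + 3862} = \sqrt{4 \left(\frac{1}{-3}\right)^{2} + 3862} = \sqrt{4 \left(- \frac{1}{3}\right)^{2} + 3862} = \sqrt{4 \cdot \frac{1}{9} + 3862} = \sqrt{\frac{4}{9} + 3862} = \sqrt{\frac{34762}{9}} = \frac{\sqrt{34762}}{3}$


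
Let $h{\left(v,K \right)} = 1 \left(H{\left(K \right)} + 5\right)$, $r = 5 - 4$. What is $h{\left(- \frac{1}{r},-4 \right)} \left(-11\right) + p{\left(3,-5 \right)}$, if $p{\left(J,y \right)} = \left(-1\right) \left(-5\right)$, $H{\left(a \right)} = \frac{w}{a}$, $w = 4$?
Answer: $-39$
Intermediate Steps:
$H{\left(a \right)} = \frac{4}{a}$
$r = 1$
$p{\left(J,y \right)} = 5$
$h{\left(v,K \right)} = 5 + \frac{4}{K}$ ($h{\left(v,K \right)} = 1 \left(\frac{4}{K} + 5\right) = 1 \left(5 + \frac{4}{K}\right) = 5 + \frac{4}{K}$)
$h{\left(- \frac{1}{r},-4 \right)} \left(-11\right) + p{\left(3,-5 \right)} = \left(5 + \frac{4}{-4}\right) \left(-11\right) + 5 = \left(5 + 4 \left(- \frac{1}{4}\right)\right) \left(-11\right) + 5 = \left(5 - 1\right) \left(-11\right) + 5 = 4 \left(-11\right) + 5 = -44 + 5 = -39$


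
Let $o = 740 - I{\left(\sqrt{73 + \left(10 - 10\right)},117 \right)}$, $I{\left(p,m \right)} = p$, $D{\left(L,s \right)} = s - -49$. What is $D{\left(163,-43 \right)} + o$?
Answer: $746 - \sqrt{73} \approx 737.46$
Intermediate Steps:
$D{\left(L,s \right)} = 49 + s$ ($D{\left(L,s \right)} = s + 49 = 49 + s$)
$o = 740 - \sqrt{73}$ ($o = 740 - \sqrt{73 + \left(10 - 10\right)} = 740 - \sqrt{73 + 0} = 740 - \sqrt{73} \approx 731.46$)
$D{\left(163,-43 \right)} + o = \left(49 - 43\right) + \left(740 - \sqrt{73}\right) = 6 + \left(740 - \sqrt{73}\right) = 746 - \sqrt{73}$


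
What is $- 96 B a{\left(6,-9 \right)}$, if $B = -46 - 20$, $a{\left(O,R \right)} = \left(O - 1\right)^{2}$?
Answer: $158400$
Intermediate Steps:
$a{\left(O,R \right)} = \left(-1 + O\right)^{2}$
$B = -66$
$- 96 B a{\left(6,-9 \right)} = \left(-96\right) \left(-66\right) \left(-1 + 6\right)^{2} = 6336 \cdot 5^{2} = 6336 \cdot 25 = 158400$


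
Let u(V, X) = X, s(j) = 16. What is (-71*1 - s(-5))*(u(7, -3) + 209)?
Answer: -17922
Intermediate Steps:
(-71*1 - s(-5))*(u(7, -3) + 209) = (-71*1 - 1*16)*(-3 + 209) = (-71 - 16)*206 = -87*206 = -17922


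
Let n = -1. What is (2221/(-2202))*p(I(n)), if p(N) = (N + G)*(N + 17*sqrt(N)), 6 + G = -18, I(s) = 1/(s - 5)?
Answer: -322045/79272 + 5474765*I*sqrt(6)/79272 ≈ -4.0625 + 169.17*I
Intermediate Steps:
I(s) = 1/(-5 + s)
G = -24 (G = -6 - 18 = -24)
p(N) = (-24 + N)*(N + 17*sqrt(N)) (p(N) = (N - 24)*(N + 17*sqrt(N)) = (-24 + N)*(N + 17*sqrt(N)))
(2221/(-2202))*p(I(n)) = (2221/(-2202))*((1/(-5 - 1))**2 - 408*I*sqrt(6)/6 - 24/(-5 - 1) + 17*(1/(-5 - 1))**(3/2)) = (2221*(-1/2202))*((1/(-6))**2 - 408*I*sqrt(6)/6 - 24/(-6) + 17*(1/(-6))**(3/2)) = -2221*((-1/6)**2 - 68*I*sqrt(6) - 24*(-1/6) + 17*(-1/6)**(3/2))/2202 = -2221*(1/36 - 68*I*sqrt(6) + 4 + 17*(-I*sqrt(6)/36))/2202 = -2221*(1/36 - 68*I*sqrt(6) + 4 - 17*I*sqrt(6)/36)/2202 = -2221*(145/36 - 2465*I*sqrt(6)/36)/2202 = -322045/79272 + 5474765*I*sqrt(6)/79272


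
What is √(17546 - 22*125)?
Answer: 6*√411 ≈ 121.64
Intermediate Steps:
√(17546 - 22*125) = √(17546 - 2750) = √14796 = 6*√411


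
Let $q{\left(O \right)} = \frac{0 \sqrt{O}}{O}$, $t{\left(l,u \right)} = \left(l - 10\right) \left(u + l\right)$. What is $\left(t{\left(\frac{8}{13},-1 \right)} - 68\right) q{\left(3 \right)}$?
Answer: $0$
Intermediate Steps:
$t{\left(l,u \right)} = \left(-10 + l\right) \left(l + u\right)$
$q{\left(O \right)} = 0$ ($q{\left(O \right)} = \frac{0}{O} = 0$)
$\left(t{\left(\frac{8}{13},-1 \right)} - 68\right) q{\left(3 \right)} = \left(\left(\left(\frac{8}{13}\right)^{2} - 10 \cdot \frac{8}{13} - -10 + \frac{8}{13} \left(-1\right)\right) - 68\right) 0 = \left(\left(\left(8 \cdot \frac{1}{13}\right)^{2} - 10 \cdot 8 \cdot \frac{1}{13} + 10 + 8 \cdot \frac{1}{13} \left(-1\right)\right) - 68\right) 0 = \left(\left(\left(\frac{8}{13}\right)^{2} - \frac{80}{13} + 10 + \frac{8}{13} \left(-1\right)\right) - 68\right) 0 = \left(\left(\frac{64}{169} - \frac{80}{13} + 10 - \frac{8}{13}\right) - 68\right) 0 = \left(\frac{610}{169} - 68\right) 0 = \left(- \frac{10882}{169}\right) 0 = 0$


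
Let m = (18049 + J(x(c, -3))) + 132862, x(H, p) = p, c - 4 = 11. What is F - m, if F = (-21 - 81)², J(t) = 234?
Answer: -140741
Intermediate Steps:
c = 15 (c = 4 + 11 = 15)
m = 151145 (m = (18049 + 234) + 132862 = 18283 + 132862 = 151145)
F = 10404 (F = (-102)² = 10404)
F - m = 10404 - 1*151145 = 10404 - 151145 = -140741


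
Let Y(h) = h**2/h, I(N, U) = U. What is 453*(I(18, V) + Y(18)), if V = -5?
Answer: 5889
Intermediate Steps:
Y(h) = h
453*(I(18, V) + Y(18)) = 453*(-5 + 18) = 453*13 = 5889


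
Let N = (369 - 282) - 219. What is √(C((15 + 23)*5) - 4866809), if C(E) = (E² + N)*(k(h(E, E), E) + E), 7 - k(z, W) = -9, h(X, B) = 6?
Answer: 3*√282511 ≈ 1594.6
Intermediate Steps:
N = -132 (N = 87 - 219 = -132)
k(z, W) = 16 (k(z, W) = 7 - 1*(-9) = 7 + 9 = 16)
C(E) = (-132 + E²)*(16 + E) (C(E) = (E² - 132)*(16 + E) = (-132 + E²)*(16 + E))
√(C((15 + 23)*5) - 4866809) = √((-2112 + ((15 + 23)*5)³ - 132*(15 + 23)*5 + 16*((15 + 23)*5)²) - 4866809) = √((-2112 + (38*5)³ - 5016*5 + 16*(38*5)²) - 4866809) = √((-2112 + 190³ - 132*190 + 16*190²) - 4866809) = √((-2112 + 6859000 - 25080 + 16*36100) - 4866809) = √((-2112 + 6859000 - 25080 + 577600) - 4866809) = √(7409408 - 4866809) = √2542599 = 3*√282511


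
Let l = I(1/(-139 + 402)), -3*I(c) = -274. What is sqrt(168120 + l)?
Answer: 13*sqrt(8958)/3 ≈ 410.14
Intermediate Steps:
I(c) = 274/3 (I(c) = -1/3*(-274) = 274/3)
l = 274/3 ≈ 91.333
sqrt(168120 + l) = sqrt(168120 + 274/3) = sqrt(504634/3) = 13*sqrt(8958)/3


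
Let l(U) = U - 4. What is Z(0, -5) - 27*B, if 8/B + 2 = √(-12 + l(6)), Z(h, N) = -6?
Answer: 174/7 + 108*I*√10/7 ≈ 24.857 + 48.789*I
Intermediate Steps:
l(U) = -4 + U
B = 8/(-2 + I*√10) (B = 8/(-2 + √(-12 + (-4 + 6))) = 8/(-2 + √(-12 + 2)) = 8/(-2 + √(-10)) = 8/(-2 + I*√10) ≈ -1.1429 - 1.807*I)
Z(0, -5) - 27*B = -6 - 27*(-8/7 - 4*I*√10/7) = -6 + (216/7 + 108*I*√10/7) = 174/7 + 108*I*√10/7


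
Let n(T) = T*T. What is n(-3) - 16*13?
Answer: -199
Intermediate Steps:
n(T) = T**2
n(-3) - 16*13 = (-3)**2 - 16*13 = 9 - 208 = -199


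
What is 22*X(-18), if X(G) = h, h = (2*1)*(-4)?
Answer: -176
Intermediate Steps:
h = -8 (h = 2*(-4) = -8)
X(G) = -8
22*X(-18) = 22*(-8) = -176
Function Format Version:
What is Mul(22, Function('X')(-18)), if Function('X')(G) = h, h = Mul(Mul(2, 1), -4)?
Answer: -176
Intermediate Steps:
h = -8 (h = Mul(2, -4) = -8)
Function('X')(G) = -8
Mul(22, Function('X')(-18)) = Mul(22, -8) = -176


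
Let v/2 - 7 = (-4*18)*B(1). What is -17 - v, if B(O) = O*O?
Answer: 113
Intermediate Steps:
B(O) = O²
v = -130 (v = 14 + 2*(-4*18*1²) = 14 + 2*(-72*1) = 14 + 2*(-72) = 14 - 144 = -130)
-17 - v = -17 - 1*(-130) = -17 + 130 = 113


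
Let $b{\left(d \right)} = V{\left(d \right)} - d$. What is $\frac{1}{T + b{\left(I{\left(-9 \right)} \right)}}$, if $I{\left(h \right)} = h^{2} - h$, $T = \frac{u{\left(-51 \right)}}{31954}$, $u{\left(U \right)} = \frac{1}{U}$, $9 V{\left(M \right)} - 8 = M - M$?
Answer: $- \frac{4888962}{435660839} \approx -0.011222$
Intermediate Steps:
$V{\left(M \right)} = \frac{8}{9}$ ($V{\left(M \right)} = \frac{8}{9} + \frac{M - M}{9} = \frac{8}{9} + \frac{1}{9} \cdot 0 = \frac{8}{9} + 0 = \frac{8}{9}$)
$T = - \frac{1}{1629654}$ ($T = \frac{1}{\left(-51\right) 31954} = \left(- \frac{1}{51}\right) \frac{1}{31954} = - \frac{1}{1629654} \approx -6.1363 \cdot 10^{-7}$)
$b{\left(d \right)} = \frac{8}{9} - d$
$\frac{1}{T + b{\left(I{\left(-9 \right)} \right)}} = \frac{1}{- \frac{1}{1629654} + \left(\frac{8}{9} - - 9 \left(-1 - 9\right)\right)} = \frac{1}{- \frac{1}{1629654} + \left(\frac{8}{9} - \left(-9\right) \left(-10\right)\right)} = \frac{1}{- \frac{1}{1629654} + \left(\frac{8}{9} - 90\right)} = \frac{1}{- \frac{1}{1629654} - \frac{802}{9}} = \frac{1}{- \frac{435660839}{4888962}} = - \frac{4888962}{435660839}$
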